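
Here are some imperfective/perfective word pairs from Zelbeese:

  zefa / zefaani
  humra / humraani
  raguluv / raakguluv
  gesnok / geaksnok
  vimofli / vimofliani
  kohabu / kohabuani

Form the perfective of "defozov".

raguluv and kohabu both have last vowel 'u' yet inflect differently (raakguluv, kohabuani), so the last vowel is not what conditions the rule; whether the stem ends in a vowel or a consonant is.
"defozov" ends in a consonant. The stems ending in a consonant (raguluv → raakguluv, gesnok → geaksnok) insert -ak- after the first vowel.
The other pattern: stems ending in a vowel add -ani.
So defozov → deakfozov.

deakfozov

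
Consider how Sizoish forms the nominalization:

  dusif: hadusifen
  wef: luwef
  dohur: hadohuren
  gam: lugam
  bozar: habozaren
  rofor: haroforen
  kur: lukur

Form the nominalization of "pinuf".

"pinuf" has 2 vowels. The stems with 2 vowels (rofor → haroforen, dusif → hadusifen, dohur → hadohuren) add ha- … -en around the stem.
The other pattern: stems with 1 vowel add the prefix lu-.
So pinuf → hapinufen.

hapinufen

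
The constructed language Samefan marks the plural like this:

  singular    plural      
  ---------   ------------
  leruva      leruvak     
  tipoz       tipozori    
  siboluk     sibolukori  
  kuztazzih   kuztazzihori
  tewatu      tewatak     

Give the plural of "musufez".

musufezori

tewatu and siboluk both have last vowel 'u' yet inflect differently (tewatak, sibolukori), so the last vowel is not what conditions the rule; whether the stem ends in a vowel or a consonant is.
"musufez" ends in a consonant. The stems ending in a consonant (tipoz → tipozori, kuztazzih → kuztazzihori, siboluk → sibolukori) add -ori.
So musufez → musufezori.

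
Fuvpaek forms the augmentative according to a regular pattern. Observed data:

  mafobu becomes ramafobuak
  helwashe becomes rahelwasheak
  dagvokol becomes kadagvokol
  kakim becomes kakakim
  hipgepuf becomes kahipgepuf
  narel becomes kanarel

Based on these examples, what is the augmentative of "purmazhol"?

mafobu and hipgepuf both have last vowel 'u' yet inflect differently (ramafobuak, kahipgepuf), so the last vowel is not what conditions the rule; whether the stem ends in a vowel or a consonant is.
"purmazhol" ends in a consonant. The stems ending in a consonant (dagvokol → kadagvokol, kakim → kakakim, hipgepuf → kahipgepuf) add the prefix ka-.
So purmazhol → kapurmazhol.

kapurmazhol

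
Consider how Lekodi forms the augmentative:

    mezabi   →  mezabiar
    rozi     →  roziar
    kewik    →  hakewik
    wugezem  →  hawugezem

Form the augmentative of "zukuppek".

mezabi and kewik both have last vowel 'i' yet inflect differently (mezabiar, hakewik), so the last vowel is not what conditions the rule; whether the stem ends in a vowel or a consonant is.
"zukuppek" ends in a consonant. The stems ending in a consonant (kewik → hakewik, wugezem → hawugezem) add the prefix ha-.
The other pattern: stems ending in a vowel add -ar.
So zukuppek → hazukuppek.

hazukuppek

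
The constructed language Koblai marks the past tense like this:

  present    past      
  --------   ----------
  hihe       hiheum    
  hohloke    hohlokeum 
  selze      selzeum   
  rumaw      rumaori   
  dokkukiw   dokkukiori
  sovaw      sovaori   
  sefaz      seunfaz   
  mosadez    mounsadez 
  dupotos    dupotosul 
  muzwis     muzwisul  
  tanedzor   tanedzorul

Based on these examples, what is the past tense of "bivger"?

bivgerul

rumaw and sefaz both have last vowel 'a' yet inflect differently (rumaori, seunfaz), so the last vowel is not what conditions the rule; the final letter is.
"bivger" ends in -r. The one such stem in the data (tanedzor → tanedzorul) adds -ul, so the same rule applies.
The other patterns: stems ending in -e add -um; stems ending in -w drop the final letter and add -ori; stems ending in -z insert -un- after the first vowel.
So bivger → bivgerul.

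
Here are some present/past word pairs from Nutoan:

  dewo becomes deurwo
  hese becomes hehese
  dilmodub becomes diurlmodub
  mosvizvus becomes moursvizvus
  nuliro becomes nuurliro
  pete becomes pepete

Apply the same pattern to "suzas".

suurzas

"suzas" ends in -s. The one such stem in the data (mosvizvus → moursvizvus) inserts -ur- after the first vowel (as do nuliro, dewo), so the same rule applies.
The other pattern: stems ending in -e repeat the first consonant+vowel as a prefix.
So suzas → suurzas.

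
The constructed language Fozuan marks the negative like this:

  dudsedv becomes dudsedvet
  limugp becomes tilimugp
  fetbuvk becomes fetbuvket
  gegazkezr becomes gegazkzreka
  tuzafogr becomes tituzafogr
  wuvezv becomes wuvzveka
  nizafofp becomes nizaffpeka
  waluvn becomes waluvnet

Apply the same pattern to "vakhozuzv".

vakhozzveka

nizafofp and limugp both end in -p yet inflect differently (nizaffpeka, tilimugp), so the final letter is not what conditions the rule; the second-to-last letter is.
"vakhozuzv" has second-to-last letter 'z'. The stems whose second-to-last letter is 'z' (gegazkezr → gegazkzreka, wuvezv → wuvzveka) delete the last vowel and add -eka.
The other patterns: stems whose second-to-last letter is 'g' add the prefix ti-; stems whose second-to-last letter is 'd' or 'v' add -et.
So vakhozuzv → vakhozzveka.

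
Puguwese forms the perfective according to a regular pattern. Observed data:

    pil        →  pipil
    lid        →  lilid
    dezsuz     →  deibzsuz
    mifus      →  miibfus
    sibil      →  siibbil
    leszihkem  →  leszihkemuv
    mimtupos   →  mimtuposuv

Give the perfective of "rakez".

raibkez

pil and sibil both end in -l yet inflect differently (pipil, siibbil), so the final letter is not what conditions the rule; the number of vowels is.
"rakez" has 2 vowels. The stems with 2 vowels (dezsuz → deibzsuz, mifus → miibfus, sibil → siibbil) insert -ib- after the first vowel.
So rakez → raibkez.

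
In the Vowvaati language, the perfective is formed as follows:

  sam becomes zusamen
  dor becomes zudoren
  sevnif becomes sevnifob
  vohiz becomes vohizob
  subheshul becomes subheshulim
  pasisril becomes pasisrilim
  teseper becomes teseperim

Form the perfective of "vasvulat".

dor and teseper both end in -r yet inflect differently (zudoren, teseperim), so the final letter is not what conditions the rule; the number of vowels is.
"vasvulat" has 3 vowels. The stems with 3 vowels (subheshul → subheshulim, pasisril → pasisrilim, teseper → teseperim) add -im.
The other patterns: stems with 1 vowel add zu- … -en around the stem; stems with 2 vowels add -ob.
So vasvulat → vasvulatim.

vasvulatim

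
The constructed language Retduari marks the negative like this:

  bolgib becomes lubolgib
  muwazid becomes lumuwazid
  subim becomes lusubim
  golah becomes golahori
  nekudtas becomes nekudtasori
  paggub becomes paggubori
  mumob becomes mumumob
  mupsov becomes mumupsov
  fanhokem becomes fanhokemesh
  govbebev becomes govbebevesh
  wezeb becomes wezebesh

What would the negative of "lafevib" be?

lulafevib

bolgib and paggub both end in -b yet inflect differently (lubolgib, paggubori), so the final letter is not what conditions the rule; the last vowel is.
"lafevib" has last vowel 'i'. The stems whose last vowel is 'i' (bolgib → lubolgib, muwazid → lumuwazid, subim → lusubim) add the prefix lu-.
So lafevib → lulafevib.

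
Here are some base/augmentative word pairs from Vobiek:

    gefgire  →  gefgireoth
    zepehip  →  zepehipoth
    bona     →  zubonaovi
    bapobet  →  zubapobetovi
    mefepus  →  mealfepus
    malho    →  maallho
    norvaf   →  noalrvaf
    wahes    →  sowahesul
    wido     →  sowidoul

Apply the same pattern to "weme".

mefepus and wahes both end in -s yet inflect differently (mealfepus, sowahesul), so the final letter is not what conditions the rule; the first letter is.
"weme" begins with w-. The stems beginning with w- (wahes → sowahesul, wido → sowidoul) add so- … -ul around the stem.
The other patterns: stems beginning with g- or z- add -oth; stems beginning with b- add zu- … -ovi around the stem; stems beginning with m- or n- insert -al- after the first vowel.
So weme → sowemeul.

sowemeul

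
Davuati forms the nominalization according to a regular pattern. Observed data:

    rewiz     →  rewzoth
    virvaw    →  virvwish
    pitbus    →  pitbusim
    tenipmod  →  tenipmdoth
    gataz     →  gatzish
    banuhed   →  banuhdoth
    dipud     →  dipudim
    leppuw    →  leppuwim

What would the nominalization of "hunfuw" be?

hunfuwim

virvaw and leppuw both end in -w yet inflect differently (virvwish, leppuwim), so the final letter is not what conditions the rule; the last vowel is.
"hunfuw" has last vowel 'u'. The stems whose last vowel is 'u' (dipud → dipudim, leppuw → leppuwim, pitbus → pitbusim) add -im.
The other patterns: stems whose last vowel is 'a' delete the last vowel and add -ish; stems whose last vowel is 'e', 'i' or 'o' delete the last vowel and add -oth.
So hunfuw → hunfuwim.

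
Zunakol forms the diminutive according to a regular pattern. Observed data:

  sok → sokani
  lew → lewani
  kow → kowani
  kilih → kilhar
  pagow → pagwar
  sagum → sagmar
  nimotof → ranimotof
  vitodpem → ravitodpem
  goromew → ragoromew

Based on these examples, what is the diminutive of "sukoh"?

sukhar

lew and pagow both end in -w yet inflect differently (lewani, pagwar), so the final letter is not what conditions the rule; the number of vowels is.
"sukoh" has 2 vowels. The stems with 2 vowels (kilih → kilhar, pagow → pagwar, sagum → sagmar) delete the last vowel and add -ar.
The other patterns: stems with 1 vowel add -ani; stems with 3 vowels add the prefix ra-.
So sukoh → sukhar.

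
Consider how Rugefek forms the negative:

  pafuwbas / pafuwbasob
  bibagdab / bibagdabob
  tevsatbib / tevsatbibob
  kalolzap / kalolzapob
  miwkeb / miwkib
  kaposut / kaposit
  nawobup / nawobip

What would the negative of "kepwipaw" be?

kepwipawob

"kepwipaw" has last vowel 'a'. The stems whose last vowel is 'a' (pafuwbas → pafuwbasob, bibagdab → bibagdabob, kalolzap → kalolzapob) add -ob.
So kepwipaw → kepwipawob.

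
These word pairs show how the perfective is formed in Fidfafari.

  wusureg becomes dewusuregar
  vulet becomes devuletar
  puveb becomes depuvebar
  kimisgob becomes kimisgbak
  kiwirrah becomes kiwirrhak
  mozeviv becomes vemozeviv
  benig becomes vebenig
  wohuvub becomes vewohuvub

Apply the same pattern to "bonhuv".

vebonhuv

puveb and kimisgob both end in -b yet inflect differently (depuvebar, kimisgbak), so the final letter is not what conditions the rule; the last vowel is.
"bonhuv" has last vowel 'u'. The one such stem in the data (wohuvub → vewohuvub) adds the prefix ve-, so the same rule applies.
So bonhuv → vebonhuv.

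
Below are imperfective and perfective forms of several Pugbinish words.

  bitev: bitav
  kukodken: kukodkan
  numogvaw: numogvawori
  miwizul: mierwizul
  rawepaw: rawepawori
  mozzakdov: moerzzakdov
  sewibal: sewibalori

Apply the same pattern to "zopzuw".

zoerpzuw

bitev and mozzakdov both end in -v yet inflect differently (bitav, moerzzakdov), so the final letter is not what conditions the rule; the last vowel is.
"zopzuw" has last vowel 'u'. The one such stem in the data (miwizul → mierwizul) inserts -er- after the first vowel (as does mozzakdov), so the same rule applies.
The other patterns: stems whose last vowel is 'a' add -ori; stems whose last vowel is 'e' change the last vowel to 'a'.
So zopzuw → zoerpzuw.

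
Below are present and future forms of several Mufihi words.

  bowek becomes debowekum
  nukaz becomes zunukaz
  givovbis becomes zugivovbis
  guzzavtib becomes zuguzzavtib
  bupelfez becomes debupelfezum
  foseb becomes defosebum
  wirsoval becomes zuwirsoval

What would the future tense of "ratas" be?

zuratas

"ratas" has last vowel 'a'. The stems whose last vowel is 'a' (wirsoval → zuwirsoval, nukaz → zunukaz) add the prefix zu-.
The other pattern: stems whose last vowel is 'e' add de- … -um around the stem.
So ratas → zuratas.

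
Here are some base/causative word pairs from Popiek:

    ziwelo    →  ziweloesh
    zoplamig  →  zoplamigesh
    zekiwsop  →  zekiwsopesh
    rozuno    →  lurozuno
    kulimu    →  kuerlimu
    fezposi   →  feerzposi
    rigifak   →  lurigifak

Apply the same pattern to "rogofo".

rozuno and ziwelo both end in -o yet inflect differently (lurozuno, ziweloesh), so the final letter is not what conditions the rule; the first letter is.
"rogofo" begins with r-. The stems beginning with r- (rigifak → lurigifak, rozuno → lurozuno) add the prefix lu-.
The other patterns: stems beginning with z- add -esh; stems beginning with f- or k- insert -er- after the first vowel.
So rogofo → lurogofo.

lurogofo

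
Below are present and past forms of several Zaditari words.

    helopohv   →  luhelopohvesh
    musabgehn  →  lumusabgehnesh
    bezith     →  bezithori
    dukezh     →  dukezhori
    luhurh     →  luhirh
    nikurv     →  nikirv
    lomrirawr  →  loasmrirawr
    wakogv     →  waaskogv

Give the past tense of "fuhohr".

lufuhohresh

wakogv and helopohv both end in -v yet inflect differently (waaskogv, luhelopohvesh), so the final letter is not what conditions the rule; the second-to-last letter is.
"fuhohr" has second-to-last letter 'h'. The stems whose second-to-last letter is 'h' (helopohv → luhelopohvesh, musabgehn → lumusabgehnesh) add lu- … -esh around the stem.
The other patterns: stems whose second-to-last letter is 'g' or 'w' insert -as- after the first vowel; stems whose second-to-last letter is 't' or 'z' add -ori; stems whose second-to-last letter is 'r' change the last vowel to 'i'.
So fuhohr → lufuhohresh.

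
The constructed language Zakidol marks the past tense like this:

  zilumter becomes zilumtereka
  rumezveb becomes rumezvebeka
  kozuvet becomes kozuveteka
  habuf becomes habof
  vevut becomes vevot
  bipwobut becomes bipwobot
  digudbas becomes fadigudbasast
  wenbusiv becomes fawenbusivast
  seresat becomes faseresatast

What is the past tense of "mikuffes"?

mikuffeseka

kozuvet and vevut both end in -t yet inflect differently (kozuveteka, vevot), so the final letter is not what conditions the rule; the last vowel is.
"mikuffes" has last vowel 'e'. The stems whose last vowel is 'e' (zilumter → zilumtereka, rumezveb → rumezvebeka, kozuvet → kozuveteka) add -eka.
The other patterns: stems whose last vowel is 'u' change the last vowel to 'o'; stems whose last vowel is 'a' or 'i' add fa- … -ast around the stem.
So mikuffes → mikuffeseka.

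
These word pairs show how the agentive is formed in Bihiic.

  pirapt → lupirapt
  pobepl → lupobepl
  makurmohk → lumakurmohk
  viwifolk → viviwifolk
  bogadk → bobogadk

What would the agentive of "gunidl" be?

makurmohk and viwifolk both end in -k yet inflect differently (lumakurmohk, viviwifolk), so the final letter is not what conditions the rule; the second-to-last letter is.
"gunidl" has second-to-last letter 'd'. The one such stem in the data (bogadk → bobogadk) repeats the first consonant+vowel as a prefix (as does viwifolk), so the same rule applies.
So gunidl → gugunidl.

gugunidl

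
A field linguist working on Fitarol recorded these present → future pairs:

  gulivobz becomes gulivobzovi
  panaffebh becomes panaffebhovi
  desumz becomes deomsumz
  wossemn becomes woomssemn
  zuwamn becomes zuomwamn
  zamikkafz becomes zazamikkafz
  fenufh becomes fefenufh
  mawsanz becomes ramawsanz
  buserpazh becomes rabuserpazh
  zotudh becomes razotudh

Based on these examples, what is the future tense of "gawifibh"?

gawifibhovi

gulivobz and desumz both end in -z yet inflect differently (gulivobzovi, deomsumz), so the final letter is not what conditions the rule; the second-to-last letter is.
"gawifibh" has second-to-last letter 'b'. The stems whose second-to-last letter is 'b' (gulivobz → gulivobzovi, panaffebh → panaffebhovi) add -ovi.
The other patterns: stems whose second-to-last letter is 'm' insert -om- after the first vowel; stems whose second-to-last letter is 'f' repeat the first consonant+vowel as a prefix; stems whose second-to-last letter is 'd', 'n' or 'z' add the prefix ra-.
So gawifibh → gawifibhovi.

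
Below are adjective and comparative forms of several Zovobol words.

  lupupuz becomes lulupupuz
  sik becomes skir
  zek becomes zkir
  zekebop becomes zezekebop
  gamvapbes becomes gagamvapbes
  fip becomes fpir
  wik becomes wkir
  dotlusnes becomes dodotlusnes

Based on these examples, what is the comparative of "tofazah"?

"tofazah" has 3 vowels. The stems with 3 vowels (gamvapbes → gagamvapbes, dotlusnes → dodotlusnes, zekebop → zezekebop) repeat the first consonant+vowel as a prefix.
The other pattern: stems with 1 vowel delete the last vowel and add -ir.
So tofazah → totofazah.

totofazah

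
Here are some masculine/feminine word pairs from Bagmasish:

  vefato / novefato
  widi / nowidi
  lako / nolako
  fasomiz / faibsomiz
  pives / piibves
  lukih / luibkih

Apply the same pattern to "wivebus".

widi and fasomiz both have last vowel 'i' yet inflect differently (nowidi, faibsomiz), so the last vowel is not what conditions the rule; whether the stem ends in a vowel or a consonant is.
"wivebus" ends in a consonant. The stems ending in a consonant (fasomiz → faibsomiz, pives → piibves, lukih → luibkih) insert -ib- after the first vowel.
The other pattern: stems ending in a vowel add the prefix no-.
So wivebus → wiibvebus.

wiibvebus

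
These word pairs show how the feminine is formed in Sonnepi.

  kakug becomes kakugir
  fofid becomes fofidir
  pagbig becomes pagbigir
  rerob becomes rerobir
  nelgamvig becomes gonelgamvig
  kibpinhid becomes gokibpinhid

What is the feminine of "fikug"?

fikugir

kakug and nelgamvig both end in -g yet inflect differently (kakugir, gonelgamvig), so the final letter is not what conditions the rule; the number of vowels is.
"fikug" has 2 vowels. The stems with 2 vowels (kakug → kakugir, fofid → fofidir, pagbig → pagbigir) add -ir.
So fikug → fikugir.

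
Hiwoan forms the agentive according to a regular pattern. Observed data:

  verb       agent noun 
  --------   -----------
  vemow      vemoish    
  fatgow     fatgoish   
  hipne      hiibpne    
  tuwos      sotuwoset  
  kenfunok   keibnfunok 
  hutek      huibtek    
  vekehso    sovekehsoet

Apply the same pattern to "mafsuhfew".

fatgow and kenfunok both have last vowel 'o' yet inflect differently (fatgoish, keibnfunok), so the last vowel is not what conditions the rule; the final letter is.
"mafsuhfew" ends in -w. The stems ending in -w (fatgow → fatgoish, vemow → vemoish) drop the final letter and add -ish.
So mafsuhfew → mafsuhfeish.

mafsuhfeish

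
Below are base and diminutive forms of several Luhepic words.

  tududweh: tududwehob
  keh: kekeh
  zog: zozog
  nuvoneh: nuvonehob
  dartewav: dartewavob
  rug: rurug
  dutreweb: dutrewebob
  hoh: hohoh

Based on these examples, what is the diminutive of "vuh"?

tududweh and keh both end in -h yet inflect differently (tududwehob, kekeh), so the final letter is not what conditions the rule; the number of vowels is.
"vuh" has 1 vowel. The stems with 1 vowel (rug → rurug, keh → kekeh, hoh → hohoh) repeat the first consonant+vowel as a prefix.
So vuh → vuvuh.

vuvuh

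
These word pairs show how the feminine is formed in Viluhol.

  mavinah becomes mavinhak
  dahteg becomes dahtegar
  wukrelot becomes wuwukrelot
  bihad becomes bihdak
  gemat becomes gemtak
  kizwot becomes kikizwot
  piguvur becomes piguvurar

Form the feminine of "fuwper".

kizwot and gemat both end in -t yet inflect differently (kikizwot, gemtak), so the final letter is not what conditions the rule; the last vowel is.
"fuwper" has last vowel 'e'. The one such stem in the data (dahteg → dahtegar) adds -ar, so the same rule applies.
So fuwper → fuwperar.

fuwperar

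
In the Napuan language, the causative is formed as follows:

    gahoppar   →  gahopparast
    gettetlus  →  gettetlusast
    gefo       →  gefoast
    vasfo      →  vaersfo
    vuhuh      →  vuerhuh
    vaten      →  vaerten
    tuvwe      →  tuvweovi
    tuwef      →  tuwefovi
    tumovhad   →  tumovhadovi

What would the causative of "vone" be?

"vone" begins with v-. The stems beginning with v- (vasfo → vaersfo, vuhuh → vuerhuh, vaten → vaerten) insert -er- after the first vowel.
The other patterns: stems beginning with g- add -ast; stems beginning with t- add -ovi.
So vone → voerne.

voerne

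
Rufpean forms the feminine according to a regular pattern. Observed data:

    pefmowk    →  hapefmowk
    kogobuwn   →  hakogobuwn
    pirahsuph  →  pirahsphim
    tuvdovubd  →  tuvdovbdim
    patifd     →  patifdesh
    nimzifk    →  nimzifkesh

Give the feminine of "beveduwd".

habeveduwd

"beveduwd" has second-to-last letter 'w'. The stems whose second-to-last letter is 'w' (pefmowk → hapefmowk, kogobuwn → hakogobuwn) add the prefix ha-.
The other patterns: stems whose second-to-last letter is 'f' add -esh; stems whose second-to-last letter is 'b' or 'p' delete the last vowel and add -im.
So beveduwd → habeveduwd.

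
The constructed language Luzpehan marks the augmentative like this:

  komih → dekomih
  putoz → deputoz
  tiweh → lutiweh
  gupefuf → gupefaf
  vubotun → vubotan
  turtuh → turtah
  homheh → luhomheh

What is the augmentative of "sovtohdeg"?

"sovtohdeg" has last vowel 'e'. The stems whose last vowel is 'e' (tiweh → lutiweh, homheh → luhomheh) add the prefix lu-.
So sovtohdeg → lusovtohdeg.

lusovtohdeg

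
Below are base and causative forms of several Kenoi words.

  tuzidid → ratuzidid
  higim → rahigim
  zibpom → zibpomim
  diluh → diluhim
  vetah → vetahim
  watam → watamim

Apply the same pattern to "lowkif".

ralowkif

higim and zibpom both end in -m yet inflect differently (rahigim, zibpomim), so the final letter is not what conditions the rule; the last vowel is.
"lowkif" has last vowel 'i'. The stems whose last vowel is 'i' (tuzidid → ratuzidid, higim → rahigim) add the prefix ra-.
The other pattern: stems whose last vowel is 'a', 'o' or 'u' add -im.
So lowkif → ralowkif.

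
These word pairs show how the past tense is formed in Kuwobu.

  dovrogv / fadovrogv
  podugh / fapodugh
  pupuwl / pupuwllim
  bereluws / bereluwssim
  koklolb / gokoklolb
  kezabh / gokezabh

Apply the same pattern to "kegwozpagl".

"kegwozpagl" has second-to-last letter 'g'. The stems whose second-to-last letter is 'g' (dovrogv → fadovrogv, podugh → fapodugh) add the prefix fa-.
So kegwozpagl → fakegwozpagl.

fakegwozpagl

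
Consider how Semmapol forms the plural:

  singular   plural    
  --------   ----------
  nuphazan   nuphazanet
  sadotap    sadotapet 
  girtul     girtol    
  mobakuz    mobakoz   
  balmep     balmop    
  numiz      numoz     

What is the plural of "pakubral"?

sadotap and balmep both end in -p yet inflect differently (sadotapet, balmop), so the final letter is not what conditions the rule; the last vowel is.
"pakubral" has last vowel 'a'. The stems whose last vowel is 'a' (nuphazan → nuphazanet, sadotap → sadotapet) add -et.
So pakubral → pakubralet.

pakubralet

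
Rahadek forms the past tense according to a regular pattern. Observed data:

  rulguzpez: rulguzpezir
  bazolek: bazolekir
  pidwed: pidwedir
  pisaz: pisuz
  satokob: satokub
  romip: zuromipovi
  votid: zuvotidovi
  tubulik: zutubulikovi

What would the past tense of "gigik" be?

zugigikovi

rulguzpez and pisaz both end in -z yet inflect differently (rulguzpezir, pisuz), so the final letter is not what conditions the rule; the last vowel is.
"gigik" has last vowel 'i'. The stems whose last vowel is 'i' (romip → zuromipovi, votid → zuvotidovi, tubulik → zutubulikovi) add zu- … -ovi around the stem.
So gigik → zugigikovi.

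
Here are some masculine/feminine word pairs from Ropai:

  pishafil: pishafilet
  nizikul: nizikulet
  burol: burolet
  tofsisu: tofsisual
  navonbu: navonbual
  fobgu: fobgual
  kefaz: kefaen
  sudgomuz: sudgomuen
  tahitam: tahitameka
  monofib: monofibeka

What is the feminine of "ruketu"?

"ruketu" ends in -u. The stems ending in -u (tofsisu → tofsisual, navonbu → navonbual, fobgu → fobgual) add -al.
The other patterns: stems ending in -l add -et; stems ending in -z drop the final letter and add -en; stems ending in -b or -m add -eka.
So ruketu → ruketual.

ruketual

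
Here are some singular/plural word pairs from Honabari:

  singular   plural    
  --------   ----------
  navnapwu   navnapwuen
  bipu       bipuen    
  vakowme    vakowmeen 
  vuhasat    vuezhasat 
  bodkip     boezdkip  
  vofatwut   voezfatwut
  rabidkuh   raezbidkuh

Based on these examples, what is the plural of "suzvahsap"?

suezzvahsap

navnapwu and vofatwut both have last vowel 'u' yet inflect differently (navnapwuen, voezfatwut), so the last vowel is not what conditions the rule; whether the stem ends in a vowel or a consonant is.
"suzvahsap" ends in a consonant. The stems ending in a consonant (vuhasat → vuezhasat, bodkip → boezdkip, vofatwut → voezfatwut) insert -ez- after the first vowel.
So suzvahsap → suezzvahsap.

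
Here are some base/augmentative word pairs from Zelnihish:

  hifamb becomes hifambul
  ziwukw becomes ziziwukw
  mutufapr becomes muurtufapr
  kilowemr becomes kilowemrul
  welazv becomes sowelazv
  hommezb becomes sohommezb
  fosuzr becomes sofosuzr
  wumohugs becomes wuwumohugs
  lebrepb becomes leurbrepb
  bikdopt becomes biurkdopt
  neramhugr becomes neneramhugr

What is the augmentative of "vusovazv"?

fosuzr and neramhugr both end in -r yet inflect differently (sofosuzr, neneramhugr), so the final letter is not what conditions the rule; the second-to-last letter is.
"vusovazv" has second-to-last letter 'z'. The stems whose second-to-last letter is 'z' (hommezb → sohommezb, fosuzr → sofosuzr, welazv → sowelazv) add the prefix so-.
So vusovazv → sovusovazv.

sovusovazv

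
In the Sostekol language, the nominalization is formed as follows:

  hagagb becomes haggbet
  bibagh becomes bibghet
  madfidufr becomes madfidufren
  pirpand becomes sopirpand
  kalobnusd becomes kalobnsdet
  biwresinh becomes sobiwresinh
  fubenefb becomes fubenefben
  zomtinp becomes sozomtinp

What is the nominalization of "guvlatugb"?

guvlatgbet

"guvlatugb" has second-to-last letter 'g'. The stems whose second-to-last letter is 'g' (hagagb → haggbet, bibagh → bibghet) delete the last vowel and add -et.
The other patterns: stems whose second-to-last letter is 'n' add the prefix so-; stems whose second-to-last letter is 'f' add -en.
So guvlatugb → guvlatgbet.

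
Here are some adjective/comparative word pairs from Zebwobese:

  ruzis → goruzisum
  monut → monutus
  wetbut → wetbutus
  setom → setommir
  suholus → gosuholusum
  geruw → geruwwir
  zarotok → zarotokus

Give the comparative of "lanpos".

"lanpos" ends in -s. The stems ending in -s (suholus → gosuholusum, ruzis → goruzisum) add go- … -um around the stem.
The other patterns: stems ending in -m or -w double the final consonant and add -ir; stems ending in -k or -t add -us.
So lanpos → golanposum.

golanposum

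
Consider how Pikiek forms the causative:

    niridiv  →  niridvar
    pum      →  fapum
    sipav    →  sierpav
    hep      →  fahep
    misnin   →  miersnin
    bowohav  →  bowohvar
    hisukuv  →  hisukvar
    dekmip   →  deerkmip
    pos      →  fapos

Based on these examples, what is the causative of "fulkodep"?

hep and dekmip both end in -p yet inflect differently (fahep, deerkmip), so the final letter is not what conditions the rule; the number of vowels is.
"fulkodep" has 3 vowels. The stems with 3 vowels (bowohav → bowohvar, niridiv → niridvar, hisukuv → hisukvar) delete the last vowel and add -ar.
So fulkodep → fulkodpar.

fulkodpar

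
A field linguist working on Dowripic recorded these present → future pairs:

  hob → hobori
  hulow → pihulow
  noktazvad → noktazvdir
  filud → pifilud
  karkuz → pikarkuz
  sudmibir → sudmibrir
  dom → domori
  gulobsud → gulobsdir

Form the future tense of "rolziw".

filud and noktazvad both end in -d yet inflect differently (pifilud, noktazvdir), so the final letter is not what conditions the rule; the number of vowels is.
"rolziw" has 2 vowels. The stems with 2 vowels (karkuz → pikarkuz, filud → pifilud, hulow → pihulow) add the prefix pi-.
So rolziw → pirolziw.

pirolziw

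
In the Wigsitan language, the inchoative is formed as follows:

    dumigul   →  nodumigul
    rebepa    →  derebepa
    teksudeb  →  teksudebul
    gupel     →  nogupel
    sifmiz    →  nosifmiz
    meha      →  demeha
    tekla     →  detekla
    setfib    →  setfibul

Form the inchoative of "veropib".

veropibul

teksudeb and gupel both have last vowel 'e' yet inflect differently (teksudebul, nogupel), so the last vowel is not what conditions the rule; the final letter is.
"veropib" ends in -b. The stems ending in -b (teksudeb → teksudebul, setfib → setfibul) add -ul.
The other patterns: stems ending in -a add the prefix de-; stems ending in -l or -z add the prefix no-.
So veropib → veropibul.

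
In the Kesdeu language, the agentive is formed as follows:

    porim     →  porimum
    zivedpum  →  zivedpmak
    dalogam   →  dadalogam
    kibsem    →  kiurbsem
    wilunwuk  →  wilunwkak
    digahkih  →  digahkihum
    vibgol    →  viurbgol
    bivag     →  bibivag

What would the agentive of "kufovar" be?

porim and dalogam both end in -m yet inflect differently (porimum, dadalogam), so the final letter is not what conditions the rule; the last vowel is.
"kufovar" has last vowel 'a'. The stems whose last vowel is 'a' (dalogam → dadalogam, bivag → bibivag) repeat the first consonant+vowel as a prefix.
So kufovar → kukufovar.

kukufovar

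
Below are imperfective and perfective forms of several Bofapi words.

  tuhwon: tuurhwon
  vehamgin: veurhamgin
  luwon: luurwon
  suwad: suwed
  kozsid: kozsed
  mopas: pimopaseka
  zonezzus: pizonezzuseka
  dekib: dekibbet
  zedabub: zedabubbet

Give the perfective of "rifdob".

vehamgin and kozsid both have last vowel 'i' yet inflect differently (veurhamgin, kozsed), so the last vowel is not what conditions the rule; the final letter is.
"rifdob" ends in -b. The stems ending in -b (dekib → dekibbet, zedabub → zedabubbet) double the final consonant and add -et.
The other patterns: stems ending in -n insert -ur- after the first vowel; stems ending in -d change the last vowel to 'e'; stems ending in -s add pi- … -eka around the stem.
So rifdob → rifdobbet.

rifdobbet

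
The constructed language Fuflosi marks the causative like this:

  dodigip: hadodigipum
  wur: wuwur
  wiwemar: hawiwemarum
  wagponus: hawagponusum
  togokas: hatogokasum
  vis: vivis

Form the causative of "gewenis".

hagewenisum

vis and wagponus both end in -s yet inflect differently (vivis, hawagponusum), so the final letter is not what conditions the rule; the number of vowels is.
"gewenis" has 3 vowels. The stems with 3 vowels (wagponus → hawagponusum, dodigip → hadodigipum, togokas → hatogokasum) add ha- … -um around the stem.
The other pattern: stems with 1 vowel repeat the first consonant+vowel as a prefix.
So gewenis → hagewenisum.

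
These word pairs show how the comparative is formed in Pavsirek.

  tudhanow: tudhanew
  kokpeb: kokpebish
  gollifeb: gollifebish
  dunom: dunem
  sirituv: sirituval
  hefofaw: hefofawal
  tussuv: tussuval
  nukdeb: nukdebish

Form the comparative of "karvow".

karvew

"karvow" has last vowel 'o'. The stems whose last vowel is 'o' (tudhanow → tudhanew, dunom → dunem) change the last vowel to 'e'.
The other patterns: stems whose last vowel is 'e' add -ish; stems whose last vowel is 'a' or 'u' add -al.
So karvow → karvew.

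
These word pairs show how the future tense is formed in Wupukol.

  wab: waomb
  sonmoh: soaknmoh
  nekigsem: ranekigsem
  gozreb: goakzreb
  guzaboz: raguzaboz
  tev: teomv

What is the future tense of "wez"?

weomz

wab and gozreb both end in -b yet inflect differently (waomb, goakzreb), so the final letter is not what conditions the rule; the number of vowels is.
"wez" has 1 vowel. The stems with 1 vowel (tev → teomv, wab → waomb) insert -om- after the first vowel.
So wez → weomz.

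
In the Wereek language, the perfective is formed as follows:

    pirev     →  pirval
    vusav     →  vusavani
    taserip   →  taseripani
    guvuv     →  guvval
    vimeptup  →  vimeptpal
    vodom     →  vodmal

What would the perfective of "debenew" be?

"debenew" has last vowel 'e'. The one such stem in the data (pirev → pirval) deletes the last vowel and adds -al (as do vodom, guvuv), so the same rule applies.
So debenew → debenwal.

debenwal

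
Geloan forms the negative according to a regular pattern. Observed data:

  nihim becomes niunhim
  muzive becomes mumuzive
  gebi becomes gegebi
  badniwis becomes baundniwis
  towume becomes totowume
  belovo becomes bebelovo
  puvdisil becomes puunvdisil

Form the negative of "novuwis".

nounvuwis

"novuwis" ends in a consonant. The stems ending in a consonant (nihim → niunhim, badniwis → baundniwis, puvdisil → puunvdisil) insert -un- after the first vowel.
So novuwis → nounvuwis.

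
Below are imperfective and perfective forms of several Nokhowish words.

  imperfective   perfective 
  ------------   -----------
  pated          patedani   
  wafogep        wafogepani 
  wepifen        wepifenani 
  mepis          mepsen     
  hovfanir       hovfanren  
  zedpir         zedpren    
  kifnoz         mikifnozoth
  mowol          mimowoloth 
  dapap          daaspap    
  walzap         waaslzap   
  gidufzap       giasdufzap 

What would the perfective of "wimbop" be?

wafogep and dapap both end in -p yet inflect differently (wafogepani, daaspap), so the final letter is not what conditions the rule; the last vowel is.
"wimbop" has last vowel 'o'. The stems whose last vowel is 'o' (kifnoz → mikifnozoth, mowol → mimowoloth) add mi- … -oth around the stem.
So wimbop → miwimbopoth.

miwimbopoth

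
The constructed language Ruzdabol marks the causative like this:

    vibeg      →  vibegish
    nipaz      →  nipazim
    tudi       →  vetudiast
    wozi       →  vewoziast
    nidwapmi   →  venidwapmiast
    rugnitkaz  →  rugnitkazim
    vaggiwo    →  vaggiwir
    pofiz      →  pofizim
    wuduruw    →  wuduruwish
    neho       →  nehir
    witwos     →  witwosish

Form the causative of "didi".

"didi" ends in -i. The stems ending in -i (nidwapmi → venidwapmiast, wozi → vewoziast, tudi → vetudiast) add ve- … -ast around the stem.
The other patterns: stems ending in -o drop the final letter and add -ir; stems ending in -z add -im; stems ending in -g, -s or -w add -ish.
So didi → vedidiast.

vedidiast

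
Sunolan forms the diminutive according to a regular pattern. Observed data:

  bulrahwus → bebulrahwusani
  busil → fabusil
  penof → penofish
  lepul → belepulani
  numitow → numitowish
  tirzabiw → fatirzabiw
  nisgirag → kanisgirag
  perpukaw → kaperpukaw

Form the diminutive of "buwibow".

"buwibow" has last vowel 'o'. The stems whose last vowel is 'o' (penof → penofish, numitow → numitowish) add -ish.
The other patterns: stems whose last vowel is 'u' add be- … -ani around the stem; stems whose last vowel is 'a' add the prefix ka-; stems whose last vowel is 'i' add the prefix fa-.
So buwibow → buwibowish.

buwibowish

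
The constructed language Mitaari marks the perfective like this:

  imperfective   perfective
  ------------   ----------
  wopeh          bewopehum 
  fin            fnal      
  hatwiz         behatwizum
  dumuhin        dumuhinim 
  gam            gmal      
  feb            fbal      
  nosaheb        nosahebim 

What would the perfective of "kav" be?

"kav" has 1 vowel. The stems with 1 vowel (fin → fnal, feb → fbal, gam → gmal) delete the last vowel and add -al.
The other patterns: stems with 2 vowels add be- … -um around the stem; stems with 3 vowels add -im.
So kav → kval.

kval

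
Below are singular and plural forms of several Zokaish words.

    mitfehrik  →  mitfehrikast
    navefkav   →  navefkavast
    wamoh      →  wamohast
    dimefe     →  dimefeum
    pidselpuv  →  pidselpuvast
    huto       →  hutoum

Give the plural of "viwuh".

viwuhast

"viwuh" ends in a consonant. The stems ending in a consonant (wamoh → wamohast, navefkav → navefkavast, mitfehrik → mitfehrikast) add -ast.
The other pattern: stems ending in a vowel add -um.
So viwuh → viwuhast.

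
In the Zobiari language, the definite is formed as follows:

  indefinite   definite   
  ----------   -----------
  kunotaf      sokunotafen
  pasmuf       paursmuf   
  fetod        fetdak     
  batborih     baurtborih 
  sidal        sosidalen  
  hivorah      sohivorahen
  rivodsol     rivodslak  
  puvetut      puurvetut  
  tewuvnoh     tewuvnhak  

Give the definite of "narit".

naurrit

tewuvnoh and hivorah both end in -h yet inflect differently (tewuvnhak, sohivorahen), so the final letter is not what conditions the rule; the last vowel is.
"narit" has last vowel 'i'. The one such stem in the data (batborih → baurtborih) inserts -ur- after the first vowel (as do pasmuf, puvetut), so the same rule applies.
So narit → naurrit.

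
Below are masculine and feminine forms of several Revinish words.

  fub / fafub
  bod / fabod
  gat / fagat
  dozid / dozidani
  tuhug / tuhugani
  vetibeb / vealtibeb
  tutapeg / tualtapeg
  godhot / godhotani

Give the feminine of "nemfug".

"nemfug" has 2 vowels. The stems with 2 vowels (tuhug → tuhugani, dozid → dozidani, godhot → godhotani) add -ani.
The other patterns: stems with 1 vowel add the prefix fa-; stems with 3 vowels insert -al- after the first vowel.
So nemfug → nemfugani.

nemfugani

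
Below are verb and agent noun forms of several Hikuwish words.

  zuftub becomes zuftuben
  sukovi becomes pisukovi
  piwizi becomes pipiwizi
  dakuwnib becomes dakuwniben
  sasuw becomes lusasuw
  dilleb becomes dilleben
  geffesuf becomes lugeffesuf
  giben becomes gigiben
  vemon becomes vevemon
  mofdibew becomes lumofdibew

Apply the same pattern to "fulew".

lufulew

dakuwnib and sukovi both have last vowel 'i' yet inflect differently (dakuwniben, pisukovi), so the last vowel is not what conditions the rule; the final letter is.
"fulew" ends in -w. The stems ending in -w (mofdibew → lumofdibew, sasuw → lusasuw) add the prefix lu-.
The other patterns: stems ending in -b add -en; stems ending in -i add the prefix pi-; stems ending in -n repeat the first consonant+vowel as a prefix.
So fulew → lufulew.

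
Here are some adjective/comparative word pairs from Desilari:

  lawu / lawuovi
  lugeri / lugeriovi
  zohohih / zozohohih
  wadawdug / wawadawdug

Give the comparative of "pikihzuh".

"pikihzuh" ends in a consonant. The stems ending in a consonant (wadawdug → wawadawdug, zohohih → zozohohih) repeat the first consonant+vowel as a prefix.
So pikihzuh → pipikihzuh.

pipikihzuh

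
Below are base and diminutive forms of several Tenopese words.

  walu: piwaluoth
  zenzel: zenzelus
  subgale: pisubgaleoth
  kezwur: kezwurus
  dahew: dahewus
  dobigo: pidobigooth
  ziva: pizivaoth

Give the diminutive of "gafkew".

zenzel and subgale both have last vowel 'e' yet inflect differently (zenzelus, pisubgaleoth), so the last vowel is not what conditions the rule; whether the stem ends in a vowel or a consonant is.
"gafkew" ends in a consonant. The stems ending in a consonant (zenzel → zenzelus, kezwur → kezwurus, dahew → dahewus) add -us.
The other pattern: stems ending in a vowel add pi- … -oth around the stem.
So gafkew → gafkewus.

gafkewus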